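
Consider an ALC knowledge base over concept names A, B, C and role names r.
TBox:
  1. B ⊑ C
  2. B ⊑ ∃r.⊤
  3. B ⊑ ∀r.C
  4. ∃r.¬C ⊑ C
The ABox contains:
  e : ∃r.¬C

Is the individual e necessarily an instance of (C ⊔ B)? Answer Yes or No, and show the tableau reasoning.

1. e : (C ⊔ B)?  L(e) = {∃r.¬C} ∪ {(¬C ⊓ ¬B)}
   clash {C, ¬C} at e — e ∈ (C ⊔ B)
2. Hence e : (C ⊔ B): entailed.

Yes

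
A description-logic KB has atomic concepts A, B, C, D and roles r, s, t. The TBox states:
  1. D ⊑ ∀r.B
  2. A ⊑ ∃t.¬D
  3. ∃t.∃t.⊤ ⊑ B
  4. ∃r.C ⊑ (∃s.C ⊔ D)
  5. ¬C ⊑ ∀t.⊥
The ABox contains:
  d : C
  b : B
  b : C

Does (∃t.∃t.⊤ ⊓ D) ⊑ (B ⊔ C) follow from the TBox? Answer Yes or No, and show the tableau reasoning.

Yes

1. (∃t.∃t.⊤ ⊓ D) ⊑ (B ⊔ C)  ⇔  ((∃t.∃t.⊤ ⊓ D) ⊓ (¬B ⊓ ¬C)) unsat w.r.t. T
   all branches close; clash {B, ¬B} at x₀
2. Hence (∃t.∃t.⊤ ⊓ D) ⊑ (B ⊔ C): entailed.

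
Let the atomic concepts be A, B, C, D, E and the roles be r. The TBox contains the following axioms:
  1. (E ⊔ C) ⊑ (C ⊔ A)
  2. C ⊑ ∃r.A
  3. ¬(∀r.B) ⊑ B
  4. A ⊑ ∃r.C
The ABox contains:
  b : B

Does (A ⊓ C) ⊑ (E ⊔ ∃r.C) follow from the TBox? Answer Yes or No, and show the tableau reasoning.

1. (A ⊓ C) ⊑ (E ⊔ ∃r.C)  ⇔  ((A ⊓ C) ⊓ (¬E ⊓ ∀r.¬C)) unsat w.r.t. T
   all branches close; clash {C, ¬C} at an ∃-successor
2. Hence (A ⊓ C) ⊑ (E ⊔ ∃r.C): entailed.

Yes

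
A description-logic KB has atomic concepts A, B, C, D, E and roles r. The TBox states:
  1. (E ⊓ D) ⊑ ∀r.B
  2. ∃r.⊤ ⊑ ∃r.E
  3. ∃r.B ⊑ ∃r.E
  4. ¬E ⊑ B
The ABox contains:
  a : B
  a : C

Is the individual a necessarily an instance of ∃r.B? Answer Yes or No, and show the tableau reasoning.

1. a : ∃r.B?  L(a) = {B, C} ∪ {∀r.¬B}
   open: L(a) ⊇ {B, C, ¬E, ∀r.¬B, ∀r.⊥} — a ∉ ∃r.B possible
2. Hence a : ∃r.B: not entailed.

No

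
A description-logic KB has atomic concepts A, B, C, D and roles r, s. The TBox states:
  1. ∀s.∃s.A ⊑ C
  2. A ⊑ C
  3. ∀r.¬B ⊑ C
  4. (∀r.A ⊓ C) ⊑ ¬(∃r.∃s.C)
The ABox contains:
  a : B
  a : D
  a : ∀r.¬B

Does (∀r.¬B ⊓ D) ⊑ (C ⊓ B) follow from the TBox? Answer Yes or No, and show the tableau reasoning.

1. (∀r.¬B ⊓ D) ⊑ (C ⊓ B)  ⇔  ((∀r.¬B ⊓ D) ⊓ (¬C ⊔ ¬B)) unsat w.r.t. T
   apply at x₀: ∀r.¬B⊑C
   open: L(x₀) ⊇ {C, D, ¬A, ¬B, ∀r.¬B, …} (+ ∃-successors)
2. Hence (∀r.¬B ⊓ D) ⊑ (C ⊓ B): not entailed.

No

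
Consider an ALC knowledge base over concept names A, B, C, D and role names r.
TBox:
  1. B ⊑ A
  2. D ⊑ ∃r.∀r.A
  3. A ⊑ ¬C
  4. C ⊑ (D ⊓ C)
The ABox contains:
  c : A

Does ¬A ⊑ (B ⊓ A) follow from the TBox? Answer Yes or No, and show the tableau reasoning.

1. ¬A ⊑ (B ⊓ A)  ⇔  (¬A ⊓ (¬B ⊔ ¬A)) unsat w.r.t. T
   open: L(x₀) ⊇ {¬A, ¬B, ¬C, ¬D}
2. Hence ¬A ⊑ (B ⊓ A): not entailed.

No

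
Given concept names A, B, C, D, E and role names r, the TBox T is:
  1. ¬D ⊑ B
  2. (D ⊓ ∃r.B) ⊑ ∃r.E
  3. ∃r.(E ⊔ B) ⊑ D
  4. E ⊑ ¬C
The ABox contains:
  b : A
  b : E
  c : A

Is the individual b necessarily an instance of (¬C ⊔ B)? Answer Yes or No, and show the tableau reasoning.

1. b : (¬C ⊔ B)?  L(b) = {A, E} ∪ {(C ⊓ ¬B)}
   clash {B, ¬B} at b — b ∈ (¬C ⊔ B)
2. Hence b : (¬C ⊔ B): entailed.

Yes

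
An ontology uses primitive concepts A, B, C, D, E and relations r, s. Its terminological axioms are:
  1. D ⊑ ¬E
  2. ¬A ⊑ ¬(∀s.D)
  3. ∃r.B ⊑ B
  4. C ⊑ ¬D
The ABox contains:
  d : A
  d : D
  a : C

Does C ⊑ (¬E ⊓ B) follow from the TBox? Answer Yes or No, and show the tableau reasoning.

1. C ⊑ (¬E ⊓ B)  ⇔  (C ⊓ (E ⊔ ¬B)) unsat w.r.t. T
   apply at x₀: C⊑¬D
   open: L(x₀) ⊇ {A, C, E, ¬D, ∀r.¬B}
2. Hence C ⊑ (¬E ⊓ B): not entailed.

No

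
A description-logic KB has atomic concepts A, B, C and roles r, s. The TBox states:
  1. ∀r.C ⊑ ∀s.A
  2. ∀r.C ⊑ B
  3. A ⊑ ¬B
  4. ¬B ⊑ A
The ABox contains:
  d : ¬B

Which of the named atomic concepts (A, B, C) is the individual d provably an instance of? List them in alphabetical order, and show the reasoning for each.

{A}

1. d : A?  L(d) = {¬B} ∪ {¬A}
   clash {A, ¬A} at d — d ∈ A
2. d : B?  L(d) = {¬B} ∪ {¬B}
   apply at d: ¬B⊑A
   open: L(d) ⊇ {A, ¬B, ∃r.¬C} (+ ∃-successors) — d ∉ B possible
3. d : C?  L(d) = {¬B} ∪ {¬C}
   apply at d: ¬B⊑A
   open: L(d) ⊇ {A, ¬B, ¬C, ∃r.¬C} (+ ∃-successors) — d ∉ C possible
4. Entailed for d: {A}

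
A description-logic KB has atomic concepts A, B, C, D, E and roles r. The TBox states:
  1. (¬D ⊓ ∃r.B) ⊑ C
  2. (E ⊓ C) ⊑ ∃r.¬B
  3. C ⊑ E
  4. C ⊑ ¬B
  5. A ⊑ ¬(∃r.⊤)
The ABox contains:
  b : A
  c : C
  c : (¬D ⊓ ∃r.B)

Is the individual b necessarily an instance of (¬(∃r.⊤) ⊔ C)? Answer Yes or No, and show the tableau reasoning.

Yes

1. b : (¬(∃r.⊤) ⊔ C)?  L(b) = {A} ∪ {(∃r.⊤ ⊓ ¬C)}
   clash {C, ¬C} at b — b ∈ (¬(∃r.⊤) ⊔ C)
2. Hence b : (¬(∃r.⊤) ⊔ C): entailed.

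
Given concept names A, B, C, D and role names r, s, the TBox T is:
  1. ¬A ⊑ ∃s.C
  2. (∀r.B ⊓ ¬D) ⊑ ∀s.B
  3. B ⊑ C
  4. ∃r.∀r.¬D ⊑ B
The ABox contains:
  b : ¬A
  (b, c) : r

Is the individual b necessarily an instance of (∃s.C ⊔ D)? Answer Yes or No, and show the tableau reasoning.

Yes

1. b : (∃s.C ⊔ D)?  L(b) = {¬A} ∪ {(∀s.¬C ⊓ ¬D)}
   clash {C, ¬C} at an ∃-successor — b ∈ (∃s.C ⊔ D)
2. Hence b : (∃s.C ⊔ D): entailed.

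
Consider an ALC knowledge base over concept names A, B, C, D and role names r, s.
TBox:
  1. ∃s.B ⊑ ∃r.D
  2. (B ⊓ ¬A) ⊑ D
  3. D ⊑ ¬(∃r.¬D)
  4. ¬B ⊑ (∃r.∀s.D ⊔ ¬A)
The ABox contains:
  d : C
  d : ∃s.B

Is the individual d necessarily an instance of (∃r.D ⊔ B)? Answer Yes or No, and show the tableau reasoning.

1. d : (∃r.D ⊔ B)?  L(d) = {C, ∃s.B} ∪ {(∀r.¬D ⊓ ¬B)}
   clash {D, ¬D} at an ∃-successor — d ∈ (∃r.D ⊔ B)
2. Hence d : (∃r.D ⊔ B): entailed.

Yes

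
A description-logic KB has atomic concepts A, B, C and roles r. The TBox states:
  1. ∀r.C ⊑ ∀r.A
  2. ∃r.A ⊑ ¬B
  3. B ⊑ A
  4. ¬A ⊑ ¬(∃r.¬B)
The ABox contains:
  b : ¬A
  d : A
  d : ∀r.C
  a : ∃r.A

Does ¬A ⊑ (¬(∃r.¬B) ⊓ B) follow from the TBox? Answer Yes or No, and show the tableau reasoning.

No

1. ¬A ⊑ (¬(∃r.¬B) ⊓ B)  ⇔  (¬A ⊓ (∃r.¬B ⊔ ¬B)) unsat w.r.t. T
   apply at x₀: ¬A⊑¬(∃r.¬B)
   open: L(x₀) ⊇ {¬A, ¬B, ∀r.B, ∃r.¬C} (+ ∃-successors)
2. Hence ¬A ⊑ (¬(∃r.¬B) ⊓ B): not entailed.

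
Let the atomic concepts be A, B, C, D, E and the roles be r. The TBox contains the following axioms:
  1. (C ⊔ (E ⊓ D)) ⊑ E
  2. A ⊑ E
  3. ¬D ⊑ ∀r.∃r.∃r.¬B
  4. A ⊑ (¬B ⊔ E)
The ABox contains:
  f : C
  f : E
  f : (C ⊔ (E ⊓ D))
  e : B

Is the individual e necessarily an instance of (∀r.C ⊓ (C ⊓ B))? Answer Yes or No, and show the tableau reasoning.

No

1. e : (∀r.C ⊓ (C ⊓ B))?  L(e) = {B} ∪ {(∃r.¬C ⊔ (¬C ⊔ ¬B))}
   open: L(e) ⊇ {B, D, ¬A, ¬C, ¬E, …} (+ ∃-successors) — e ∉ (∀r.C ⊓ (C ⊓ B)) possible
2. Hence e : (∀r.C ⊓ (C ⊓ B)): not entailed.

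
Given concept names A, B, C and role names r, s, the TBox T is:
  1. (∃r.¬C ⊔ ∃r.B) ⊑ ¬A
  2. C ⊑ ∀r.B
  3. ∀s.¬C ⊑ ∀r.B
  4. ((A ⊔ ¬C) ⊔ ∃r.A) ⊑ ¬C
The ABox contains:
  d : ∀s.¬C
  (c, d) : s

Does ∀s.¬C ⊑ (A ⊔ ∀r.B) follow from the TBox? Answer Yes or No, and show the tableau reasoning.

Yes

1. ∀s.¬C ⊑ (A ⊔ ∀r.B)  ⇔  (∀s.¬C ⊓ (¬A ⊓ ∃r.¬B)) unsat w.r.t. T
   all branches close; clash {B, ¬B} at an ∃-successor
2. Hence ∀s.¬C ⊑ (A ⊔ ∀r.B): entailed.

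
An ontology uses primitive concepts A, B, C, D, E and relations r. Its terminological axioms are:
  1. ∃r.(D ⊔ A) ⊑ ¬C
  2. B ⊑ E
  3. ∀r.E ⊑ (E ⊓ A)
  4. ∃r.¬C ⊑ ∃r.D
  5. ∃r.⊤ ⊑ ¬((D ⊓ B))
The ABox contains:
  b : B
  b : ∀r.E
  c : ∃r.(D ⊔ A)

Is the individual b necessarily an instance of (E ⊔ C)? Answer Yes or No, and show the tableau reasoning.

Yes

1. b : (E ⊔ C)?  L(b) = {B, ∀r.E} ∪ {(¬E ⊓ ¬C)}
   clash {E, ¬E} at b — b ∈ (E ⊔ C)
2. Hence b : (E ⊔ C): entailed.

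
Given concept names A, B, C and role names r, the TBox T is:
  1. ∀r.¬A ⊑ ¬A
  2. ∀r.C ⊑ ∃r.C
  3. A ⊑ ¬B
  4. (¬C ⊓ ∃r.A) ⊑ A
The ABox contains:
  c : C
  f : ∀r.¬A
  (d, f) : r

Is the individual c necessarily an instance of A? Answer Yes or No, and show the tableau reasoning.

1. c : A?  L(c) = {C} ∪ {¬A}
   open: L(c) ⊇ {C, ¬A, ∃r.¬C} (+ ∃-successors) — c ∉ A possible
2. Hence c : A: not entailed.

No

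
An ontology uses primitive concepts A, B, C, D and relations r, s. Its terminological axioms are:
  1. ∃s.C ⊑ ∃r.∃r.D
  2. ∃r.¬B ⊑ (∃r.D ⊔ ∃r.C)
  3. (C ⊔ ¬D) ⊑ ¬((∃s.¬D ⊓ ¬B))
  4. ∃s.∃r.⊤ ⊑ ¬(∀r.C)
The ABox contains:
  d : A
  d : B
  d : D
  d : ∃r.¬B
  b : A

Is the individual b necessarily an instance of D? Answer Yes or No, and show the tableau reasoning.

1. b : D?  L(b) = {A} ∪ {¬D}
   open: L(b) ⊇ {A, ¬D, ∀r.B, ∀s.D, ∀s.¬C, …} — b ∉ D possible
2. Hence b : D: not entailed.

No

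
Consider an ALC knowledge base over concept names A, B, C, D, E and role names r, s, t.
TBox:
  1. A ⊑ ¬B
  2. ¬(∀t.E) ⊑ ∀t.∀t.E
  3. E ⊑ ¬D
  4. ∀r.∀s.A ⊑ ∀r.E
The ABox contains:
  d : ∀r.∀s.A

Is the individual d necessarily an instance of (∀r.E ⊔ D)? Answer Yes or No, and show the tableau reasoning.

1. d : (∀r.E ⊔ D)?  L(d) = {∀r.∀s.A} ∪ {(∃r.¬E ⊓ ¬D)}
   clash {E, ¬E} at an ∃-successor — d ∈ (∀r.E ⊔ D)
2. Hence d : (∀r.E ⊔ D): entailed.

Yes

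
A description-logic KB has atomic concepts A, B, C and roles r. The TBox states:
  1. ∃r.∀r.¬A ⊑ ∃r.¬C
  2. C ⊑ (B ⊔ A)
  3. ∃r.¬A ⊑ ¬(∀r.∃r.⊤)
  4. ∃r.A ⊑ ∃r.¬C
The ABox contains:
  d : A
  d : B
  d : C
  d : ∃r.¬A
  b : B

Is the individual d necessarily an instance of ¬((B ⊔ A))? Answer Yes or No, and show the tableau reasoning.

No

1. d : ¬((B ⊔ A))?  L(d) = {A, B, C, ∃r.¬A} ∪ {(B ⊔ A)}
   apply at d: ∃r.¬A⊑¬(∀r.∃r.⊤)
   open: L(d) ⊇ {A, B, C, ∀r.¬A, ∃r.¬A, …} (+ ∃-successors) — d ∉ ¬((B ⊔ A)) possible
2. Hence d : ¬((B ⊔ A)): not entailed.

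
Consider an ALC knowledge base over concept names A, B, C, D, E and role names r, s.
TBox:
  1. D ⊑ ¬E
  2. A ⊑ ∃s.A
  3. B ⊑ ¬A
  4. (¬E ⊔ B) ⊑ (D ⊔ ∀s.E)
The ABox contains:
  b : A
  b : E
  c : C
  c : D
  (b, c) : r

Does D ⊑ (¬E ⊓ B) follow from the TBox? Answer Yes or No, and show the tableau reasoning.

1. D ⊑ (¬E ⊓ B)  ⇔  (D ⊓ (E ⊔ ¬B)) unsat w.r.t. T
   apply at x₀: D⊑¬E
   open: L(x₀) ⊇ {D, ¬A, ¬B, ¬E}
2. Hence D ⊑ (¬E ⊓ B): not entailed.

No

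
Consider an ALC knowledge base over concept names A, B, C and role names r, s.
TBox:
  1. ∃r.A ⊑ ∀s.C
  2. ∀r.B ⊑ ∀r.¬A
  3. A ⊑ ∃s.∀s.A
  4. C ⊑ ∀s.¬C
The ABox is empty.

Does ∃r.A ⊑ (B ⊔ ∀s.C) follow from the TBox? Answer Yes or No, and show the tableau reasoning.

1. ∃r.A ⊑ (B ⊔ ∀s.C)  ⇔  (∃r.A ⊓ (¬B ⊓ ∃s.¬C)) unsat w.r.t. T
   all branches close; clash {C, ¬C} at an ∃-successor
2. Hence ∃r.A ⊑ (B ⊔ ∀s.C): entailed.

Yes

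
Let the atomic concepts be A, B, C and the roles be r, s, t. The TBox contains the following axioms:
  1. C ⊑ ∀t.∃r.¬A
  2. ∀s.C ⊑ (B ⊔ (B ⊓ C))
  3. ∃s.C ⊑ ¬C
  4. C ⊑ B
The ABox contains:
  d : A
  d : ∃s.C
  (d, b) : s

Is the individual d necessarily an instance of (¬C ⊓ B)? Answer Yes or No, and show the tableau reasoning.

1. d : (¬C ⊓ B)?  L(d) = {A, ∃s.C} ∪ {(C ⊔ ¬B)}
   apply at d: ∃s.C⊑¬C
   open: L(d) ⊇ {A, ¬B, ¬C, ∃s.C, ∃s.¬C} (+ ∃-successors) — d ∉ (¬C ⊓ B) possible
2. Hence d : (¬C ⊓ B): not entailed.

No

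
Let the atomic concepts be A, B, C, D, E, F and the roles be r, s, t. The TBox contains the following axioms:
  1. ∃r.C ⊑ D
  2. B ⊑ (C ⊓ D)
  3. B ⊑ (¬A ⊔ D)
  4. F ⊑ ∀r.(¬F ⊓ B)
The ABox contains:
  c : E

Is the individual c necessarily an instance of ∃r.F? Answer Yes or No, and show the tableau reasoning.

No

1. c : ∃r.F?  L(c) = {E} ∪ {∀r.¬F}
   open: L(c) ⊇ {E, ¬B, ¬F, ∀r.¬C, ∀r.¬F} — c ∉ ∃r.F possible
2. Hence c : ∃r.F: not entailed.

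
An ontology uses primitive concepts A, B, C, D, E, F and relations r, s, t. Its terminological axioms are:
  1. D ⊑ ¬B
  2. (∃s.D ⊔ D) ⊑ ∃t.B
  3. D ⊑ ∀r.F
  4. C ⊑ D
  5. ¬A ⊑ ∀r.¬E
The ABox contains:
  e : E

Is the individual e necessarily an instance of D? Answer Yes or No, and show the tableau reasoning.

No

1. e : D?  L(e) = {E} ∪ {¬D}
   open: L(e) ⊇ {A, E, ¬C, ¬D, ∀s.¬D} — e ∉ D possible
2. Hence e : D: not entailed.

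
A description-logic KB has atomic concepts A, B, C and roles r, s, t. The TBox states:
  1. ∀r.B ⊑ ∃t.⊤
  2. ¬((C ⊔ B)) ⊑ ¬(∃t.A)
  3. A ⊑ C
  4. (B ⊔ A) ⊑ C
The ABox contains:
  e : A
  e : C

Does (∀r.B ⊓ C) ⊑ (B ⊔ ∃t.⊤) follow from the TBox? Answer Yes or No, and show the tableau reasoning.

Yes

1. (∀r.B ⊓ C) ⊑ (B ⊔ ∃t.⊤)  ⇔  ((∀r.B ⊓ C) ⊓ (¬B ⊓ ∀t.⊥)) unsat w.r.t. T
   all branches close; clash ⊥ at an ∃-successor
2. Hence (∀r.B ⊓ C) ⊑ (B ⊔ ∃t.⊤): entailed.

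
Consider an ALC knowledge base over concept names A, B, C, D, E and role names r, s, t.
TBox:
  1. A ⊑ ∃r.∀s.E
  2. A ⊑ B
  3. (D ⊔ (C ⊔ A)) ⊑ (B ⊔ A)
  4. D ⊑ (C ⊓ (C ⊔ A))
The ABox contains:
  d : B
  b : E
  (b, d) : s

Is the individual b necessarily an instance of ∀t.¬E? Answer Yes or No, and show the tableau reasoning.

No

1. b : ∀t.¬E?  L(b) = {E} ∪ {∃t.E}
   open: L(b) ⊇ {E, ¬A, ¬C, ¬D, ∃t.E} (+ ∃-successors) — b ∉ ∀t.¬E possible
2. Hence b : ∀t.¬E: not entailed.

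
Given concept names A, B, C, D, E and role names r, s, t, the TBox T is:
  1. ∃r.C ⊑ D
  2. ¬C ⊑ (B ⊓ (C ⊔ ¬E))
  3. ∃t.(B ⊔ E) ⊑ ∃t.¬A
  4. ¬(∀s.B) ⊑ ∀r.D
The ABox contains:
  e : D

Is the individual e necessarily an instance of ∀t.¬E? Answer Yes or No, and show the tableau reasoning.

1. e : ∀t.¬E?  L(e) = {D} ∪ {∃t.E}
   open: L(e) ⊇ {C, D, ∀s.B, ∃t.E, ∃t.¬A} (+ ∃-successors) — e ∉ ∀t.¬E possible
2. Hence e : ∀t.¬E: not entailed.

No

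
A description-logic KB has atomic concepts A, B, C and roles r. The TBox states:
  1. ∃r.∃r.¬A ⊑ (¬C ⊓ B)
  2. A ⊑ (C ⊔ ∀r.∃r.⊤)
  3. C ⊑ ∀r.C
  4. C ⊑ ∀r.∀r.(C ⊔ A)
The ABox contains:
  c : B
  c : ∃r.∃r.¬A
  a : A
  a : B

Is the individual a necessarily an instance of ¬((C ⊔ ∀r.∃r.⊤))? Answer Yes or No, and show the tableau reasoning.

No

1. a : ¬((C ⊔ ∀r.∃r.⊤))?  L(a) = {A, B} ∪ {(C ⊔ ∀r.∃r.⊤)}
   open: L(a) ⊇ {A, B, ¬C, ∀r.∀r.A, ∀r.∃r.⊤} — a ∉ ¬((C ⊔ ∀r.∃r.⊤)) possible
2. Hence a : ¬((C ⊔ ∀r.∃r.⊤)): not entailed.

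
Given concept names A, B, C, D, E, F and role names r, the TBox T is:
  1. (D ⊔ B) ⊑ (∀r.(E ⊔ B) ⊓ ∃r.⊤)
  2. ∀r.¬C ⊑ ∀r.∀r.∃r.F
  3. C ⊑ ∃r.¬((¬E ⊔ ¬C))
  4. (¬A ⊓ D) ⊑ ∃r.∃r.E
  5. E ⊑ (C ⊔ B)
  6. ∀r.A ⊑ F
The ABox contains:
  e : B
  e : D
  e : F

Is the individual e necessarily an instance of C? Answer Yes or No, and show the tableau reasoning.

No

1. e : C?  L(e) = {B, D, F} ∪ {¬C}
   open: L(e) ⊇ {A, B, D, F, ¬C, …} (+ ∃-successors) — e ∉ C possible
2. Hence e : C: not entailed.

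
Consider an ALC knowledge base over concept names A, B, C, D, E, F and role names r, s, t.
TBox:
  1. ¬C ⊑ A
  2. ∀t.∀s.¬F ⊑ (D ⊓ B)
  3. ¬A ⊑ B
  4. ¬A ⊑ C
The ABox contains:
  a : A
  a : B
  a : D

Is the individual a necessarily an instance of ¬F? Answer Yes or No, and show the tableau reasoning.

1. a : ¬F?  L(a) = {A, B, D} ∪ {F}
   open: L(a) ⊇ {A, B, D, F, ∃t.∃s.F} (+ ∃-successors) — a ∉ ¬F possible
2. Hence a : ¬F: not entailed.

No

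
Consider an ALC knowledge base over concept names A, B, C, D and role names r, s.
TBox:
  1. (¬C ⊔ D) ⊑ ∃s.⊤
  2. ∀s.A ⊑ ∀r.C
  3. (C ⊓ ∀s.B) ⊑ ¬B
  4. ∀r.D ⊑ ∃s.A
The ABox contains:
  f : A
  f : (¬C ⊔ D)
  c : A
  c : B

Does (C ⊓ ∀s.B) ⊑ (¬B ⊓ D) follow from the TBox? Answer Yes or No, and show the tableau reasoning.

No

1. (C ⊓ ∀s.B) ⊑ (¬B ⊓ D)  ⇔  ((C ⊓ ∀s.B) ⊓ (B ⊔ ¬D)) unsat w.r.t. T
   apply at x₀: (C ⊓ ∀s.B)⊑¬B
   open: L(x₀) ⊇ {C, ¬B, ¬D, ∀s.B, ∃r.¬D, …} (+ ∃-successors)
2. Hence (C ⊓ ∀s.B) ⊑ (¬B ⊓ D): not entailed.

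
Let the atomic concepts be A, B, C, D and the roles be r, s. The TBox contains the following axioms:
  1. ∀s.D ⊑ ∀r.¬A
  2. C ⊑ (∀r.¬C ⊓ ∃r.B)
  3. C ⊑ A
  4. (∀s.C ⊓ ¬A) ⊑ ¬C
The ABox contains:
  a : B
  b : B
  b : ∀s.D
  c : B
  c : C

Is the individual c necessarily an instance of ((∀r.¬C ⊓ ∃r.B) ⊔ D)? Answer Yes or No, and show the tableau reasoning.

Yes

1. c : ((∀r.¬C ⊓ ∃r.B) ⊔ D)?  L(c) = {B, C} ∪ {((∃r.C ⊔ ∀r.¬B) ⊓ ¬D)}
   clash {C, ¬C} at c — c ∈ ((∀r.¬C ⊓ ∃r.B) ⊔ D)
2. Hence c : ((∀r.¬C ⊓ ∃r.B) ⊔ D): entailed.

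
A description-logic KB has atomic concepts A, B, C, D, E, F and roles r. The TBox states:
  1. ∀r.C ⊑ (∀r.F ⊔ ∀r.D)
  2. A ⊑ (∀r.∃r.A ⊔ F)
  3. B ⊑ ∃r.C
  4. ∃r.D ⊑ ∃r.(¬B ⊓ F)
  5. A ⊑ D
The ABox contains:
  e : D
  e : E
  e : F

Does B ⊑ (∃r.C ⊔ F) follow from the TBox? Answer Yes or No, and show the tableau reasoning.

1. B ⊑ (∃r.C ⊔ F)  ⇔  (B ⊓ (∀r.¬C ⊓ ¬F)) unsat w.r.t. T
   all branches close; clash {F, ¬F} at x₀
2. Hence B ⊑ (∃r.C ⊔ F): entailed.

Yes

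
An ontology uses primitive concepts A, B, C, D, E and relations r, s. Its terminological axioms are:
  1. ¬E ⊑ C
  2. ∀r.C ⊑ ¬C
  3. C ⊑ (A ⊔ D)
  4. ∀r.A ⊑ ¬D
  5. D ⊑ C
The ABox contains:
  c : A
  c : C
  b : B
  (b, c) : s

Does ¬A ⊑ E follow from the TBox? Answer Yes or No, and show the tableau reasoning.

1. ¬A ⊑ E  ⇔  (¬A ⊓ ¬E) unsat w.r.t. T
   apply at x₀: ¬E⊑C
   open: L(x₀) ⊇ {C, D, ¬A, ¬E, ∃r.¬A, …} (+ ∃-successors)
2. Hence ¬A ⊑ E: not entailed.

No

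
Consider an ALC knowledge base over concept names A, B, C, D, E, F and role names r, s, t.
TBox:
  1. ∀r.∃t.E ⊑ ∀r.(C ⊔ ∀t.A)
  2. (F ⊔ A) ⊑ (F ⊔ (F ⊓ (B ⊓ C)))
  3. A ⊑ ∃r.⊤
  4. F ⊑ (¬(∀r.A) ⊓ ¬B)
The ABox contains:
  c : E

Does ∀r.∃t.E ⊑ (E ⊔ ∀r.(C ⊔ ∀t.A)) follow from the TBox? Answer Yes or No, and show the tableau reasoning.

1. ∀r.∃t.E ⊑ (E ⊔ ∀r.(C ⊔ ∀t.A))  ⇔  (∀r.∃t.E ⊓ (¬E ⊓ ∃r.(¬C ⊓ ∃t.¬A))) unsat w.r.t. T
   all branches close; clash {B, ¬B} at x₀
2. Hence ∀r.∃t.E ⊑ (E ⊔ ∀r.(C ⊔ ∀t.A)): entailed.

Yes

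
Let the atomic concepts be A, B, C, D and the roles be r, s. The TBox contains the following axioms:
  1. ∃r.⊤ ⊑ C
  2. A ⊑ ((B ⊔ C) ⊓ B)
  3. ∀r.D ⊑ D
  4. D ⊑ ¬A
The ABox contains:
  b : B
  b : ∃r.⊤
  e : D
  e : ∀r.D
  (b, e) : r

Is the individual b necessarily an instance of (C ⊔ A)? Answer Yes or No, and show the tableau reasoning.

Yes

1. b : (C ⊔ A)?  L(b) = {B, ∃r.⊤} ∪ {(¬C ⊓ ¬A)}
   clash {C, ¬C} at b — b ∈ (C ⊔ A)
2. Hence b : (C ⊔ A): entailed.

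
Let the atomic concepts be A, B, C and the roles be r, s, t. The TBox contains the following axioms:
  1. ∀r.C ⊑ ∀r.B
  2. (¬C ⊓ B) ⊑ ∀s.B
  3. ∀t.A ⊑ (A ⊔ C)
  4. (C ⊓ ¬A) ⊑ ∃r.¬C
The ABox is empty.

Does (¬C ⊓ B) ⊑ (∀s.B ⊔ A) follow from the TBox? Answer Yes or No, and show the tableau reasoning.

1. (¬C ⊓ B) ⊑ (∀s.B ⊔ A)  ⇔  ((¬C ⊓ B) ⊓ (∃s.¬B ⊓ ¬A)) unsat w.r.t. T
   all branches close; clash {C, ¬C} at x₀
2. Hence (¬C ⊓ B) ⊑ (∀s.B ⊔ A): entailed.

Yes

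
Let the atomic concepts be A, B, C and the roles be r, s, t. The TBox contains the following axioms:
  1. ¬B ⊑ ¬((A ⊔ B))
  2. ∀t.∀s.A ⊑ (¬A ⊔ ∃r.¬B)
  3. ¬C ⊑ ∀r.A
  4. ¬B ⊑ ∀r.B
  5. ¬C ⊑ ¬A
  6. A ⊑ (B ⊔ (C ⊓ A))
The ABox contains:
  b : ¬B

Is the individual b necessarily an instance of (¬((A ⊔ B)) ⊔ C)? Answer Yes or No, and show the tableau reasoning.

Yes

1. b : (¬((A ⊔ B)) ⊔ C)?  L(b) = {¬B} ∪ {((A ⊔ B) ⊓ ¬C)}
   clash {B, ¬B} at b — b ∈ (¬((A ⊔ B)) ⊔ C)
2. Hence b : (¬((A ⊔ B)) ⊔ C): entailed.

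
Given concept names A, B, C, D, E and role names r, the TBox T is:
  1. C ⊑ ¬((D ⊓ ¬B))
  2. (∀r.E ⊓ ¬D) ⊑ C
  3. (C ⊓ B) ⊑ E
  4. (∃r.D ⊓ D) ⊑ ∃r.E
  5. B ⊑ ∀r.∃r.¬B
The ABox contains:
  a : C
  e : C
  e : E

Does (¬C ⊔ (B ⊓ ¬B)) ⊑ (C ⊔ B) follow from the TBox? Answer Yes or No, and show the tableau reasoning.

No

1. (¬C ⊔ (B ⊓ ¬B)) ⊑ (C ⊔ B)  ⇔  ((¬C ⊔ (B ⊓ ¬B)) ⊓ (¬C ⊓ ¬B)) unsat w.r.t. T
   open: L(x₀) ⊇ {¬B, ¬C, ∀r.¬D, ∃r.¬E} (+ ∃-successors)
2. Hence (¬C ⊔ (B ⊓ ¬B)) ⊑ (C ⊔ B): not entailed.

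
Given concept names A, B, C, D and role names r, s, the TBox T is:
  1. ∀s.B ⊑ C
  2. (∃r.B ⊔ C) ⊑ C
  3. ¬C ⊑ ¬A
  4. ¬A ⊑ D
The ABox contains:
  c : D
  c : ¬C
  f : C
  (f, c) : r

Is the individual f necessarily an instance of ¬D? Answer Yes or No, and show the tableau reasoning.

1. f : ¬D?  L(f) = {C} ∪ {D}
   open: L(f) ⊇ {C, D} — f ∉ ¬D possible
2. Hence f : ¬D: not entailed.

No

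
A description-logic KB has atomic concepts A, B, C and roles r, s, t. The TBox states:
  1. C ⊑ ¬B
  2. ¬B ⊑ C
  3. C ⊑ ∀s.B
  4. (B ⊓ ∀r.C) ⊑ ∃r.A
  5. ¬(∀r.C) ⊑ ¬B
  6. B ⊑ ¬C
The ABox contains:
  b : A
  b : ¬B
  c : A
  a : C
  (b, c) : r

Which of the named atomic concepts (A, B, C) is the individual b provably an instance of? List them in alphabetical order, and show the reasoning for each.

{A, C}

1. b : A?  L(b) = {A, ¬B} ∪ {¬A}
   clash {A, ¬A} at b — b ∈ A
2. b : B?  L(b) = {A, ¬B} ∪ {¬B}
   apply at b: ¬B⊑C
   open: L(b) ⊇ {A, C, ¬B, ∀s.B} — b ∉ B possible
3. b : C?  L(b) = {A, ¬B} ∪ {¬C}
   clash {C, ¬C} at b — b ∈ C
4. Entailed for b: {A, C}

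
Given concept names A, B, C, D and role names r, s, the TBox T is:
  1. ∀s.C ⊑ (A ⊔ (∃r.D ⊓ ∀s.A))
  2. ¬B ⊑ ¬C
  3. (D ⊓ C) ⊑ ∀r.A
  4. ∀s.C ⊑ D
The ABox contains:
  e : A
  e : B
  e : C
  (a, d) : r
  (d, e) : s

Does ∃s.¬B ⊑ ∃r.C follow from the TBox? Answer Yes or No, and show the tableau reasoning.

1. ∃s.¬B ⊑ ∃r.C  ⇔  (∃s.¬B ⊓ ∀r.¬C) unsat w.r.t. T
   open: L(x₀) ⊇ {B, ¬D, ∀r.¬C, ∃s.¬B, ∃s.¬C} (+ ∃-successors)
2. Hence ∃s.¬B ⊑ ∃r.C: not entailed.

No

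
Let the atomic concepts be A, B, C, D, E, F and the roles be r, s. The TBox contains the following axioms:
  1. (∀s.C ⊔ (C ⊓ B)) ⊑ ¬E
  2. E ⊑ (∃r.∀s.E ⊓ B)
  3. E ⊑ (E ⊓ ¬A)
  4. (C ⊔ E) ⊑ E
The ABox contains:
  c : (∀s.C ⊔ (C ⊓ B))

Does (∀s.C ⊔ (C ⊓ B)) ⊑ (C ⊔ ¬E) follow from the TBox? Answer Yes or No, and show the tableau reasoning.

Yes

1. (∀s.C ⊔ (C ⊓ B)) ⊑ (C ⊔ ¬E)  ⇔  ((∀s.C ⊔ (C ⊓ B)) ⊓ (¬C ⊓ E)) unsat w.r.t. T
   all branches close; clash {C, ¬C} at x₀
2. Hence (∀s.C ⊔ (C ⊓ B)) ⊑ (C ⊔ ¬E): entailed.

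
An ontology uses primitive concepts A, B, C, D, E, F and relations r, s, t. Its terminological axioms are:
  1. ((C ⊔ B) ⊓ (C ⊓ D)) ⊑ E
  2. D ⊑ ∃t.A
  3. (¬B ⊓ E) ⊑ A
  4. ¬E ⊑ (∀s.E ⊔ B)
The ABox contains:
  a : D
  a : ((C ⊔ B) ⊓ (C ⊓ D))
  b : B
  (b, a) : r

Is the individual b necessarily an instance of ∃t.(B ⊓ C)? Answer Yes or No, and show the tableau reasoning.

1. b : ∃t.(B ⊓ C)?  L(b) = {B} ∪ {∀t.(¬B ⊔ ¬C)}
   open: L(b) ⊇ {B, E, ¬D, ∀t.(¬B ⊔ ¬C)} — b ∉ ∃t.(B ⊓ C) possible
2. Hence b : ∃t.(B ⊓ C): not entailed.

No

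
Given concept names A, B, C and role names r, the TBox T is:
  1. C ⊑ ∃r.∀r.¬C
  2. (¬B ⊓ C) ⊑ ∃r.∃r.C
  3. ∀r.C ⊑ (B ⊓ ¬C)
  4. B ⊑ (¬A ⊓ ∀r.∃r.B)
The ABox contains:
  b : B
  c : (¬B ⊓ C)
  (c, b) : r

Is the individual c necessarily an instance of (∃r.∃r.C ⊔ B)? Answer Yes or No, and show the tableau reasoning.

1. c : (∃r.∃r.C ⊔ B)?  L(c) = {(¬B ⊓ C)} ∪ {(∀r.∀r.¬C ⊓ ¬B)}
   clash {B, ¬B} at c — c ∈ (∃r.∃r.C ⊔ B)
2. Hence c : (∃r.∃r.C ⊔ B): entailed.

Yes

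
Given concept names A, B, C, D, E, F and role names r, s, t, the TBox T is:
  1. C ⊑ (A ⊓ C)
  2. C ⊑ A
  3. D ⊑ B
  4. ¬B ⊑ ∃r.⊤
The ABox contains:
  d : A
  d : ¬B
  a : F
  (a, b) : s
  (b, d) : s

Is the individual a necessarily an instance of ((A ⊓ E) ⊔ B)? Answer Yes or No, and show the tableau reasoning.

No

1. a : ((A ⊓ E) ⊔ B)?  L(a) = {F} ∪ {((¬A ⊔ ¬E) ⊓ ¬B)}
   apply at a: ¬B⊑∃r.⊤
   open: L(a) ⊇ {F, ¬A, ¬B, ¬C, ¬D, …} (+ ∃-successors) — a ∉ ((A ⊓ E) ⊔ B) possible
2. Hence a : ((A ⊓ E) ⊔ B): not entailed.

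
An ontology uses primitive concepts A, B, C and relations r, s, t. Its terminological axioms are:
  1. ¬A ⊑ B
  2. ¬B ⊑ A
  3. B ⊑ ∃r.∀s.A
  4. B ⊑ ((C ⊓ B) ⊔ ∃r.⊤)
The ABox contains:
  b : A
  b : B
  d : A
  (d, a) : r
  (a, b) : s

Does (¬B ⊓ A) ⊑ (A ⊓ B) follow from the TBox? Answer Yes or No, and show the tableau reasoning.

No

1. (¬B ⊓ A) ⊑ (A ⊓ B)  ⇔  ((¬B ⊓ A) ⊓ (¬A ⊔ ¬B)) unsat w.r.t. T
   open: L(x₀) ⊇ {A, ¬B}
2. Hence (¬B ⊓ A) ⊑ (A ⊓ B): not entailed.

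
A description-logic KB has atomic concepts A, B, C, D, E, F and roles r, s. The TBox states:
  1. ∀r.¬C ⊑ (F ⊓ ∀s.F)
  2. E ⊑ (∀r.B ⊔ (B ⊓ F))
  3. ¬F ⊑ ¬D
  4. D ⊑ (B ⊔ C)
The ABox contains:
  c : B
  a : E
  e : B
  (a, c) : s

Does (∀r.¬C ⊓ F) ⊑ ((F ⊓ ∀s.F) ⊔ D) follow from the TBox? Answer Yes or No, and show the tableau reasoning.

Yes

1. (∀r.¬C ⊓ F) ⊑ ((F ⊓ ∀s.F) ⊔ D)  ⇔  ((∀r.¬C ⊓ F) ⊓ ((¬F ⊔ ∃s.¬F) ⊓ ¬D)) unsat w.r.t. T
   all branches close; clash {F, ¬F} at an ∃-successor
2. Hence (∀r.¬C ⊓ F) ⊑ ((F ⊓ ∀s.F) ⊔ D): entailed.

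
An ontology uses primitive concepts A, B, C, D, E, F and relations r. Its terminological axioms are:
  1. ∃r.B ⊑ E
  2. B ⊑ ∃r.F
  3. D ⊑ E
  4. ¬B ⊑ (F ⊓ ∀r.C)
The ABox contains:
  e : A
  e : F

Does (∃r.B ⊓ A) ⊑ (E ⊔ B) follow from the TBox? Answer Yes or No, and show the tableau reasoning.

Yes

1. (∃r.B ⊓ A) ⊑ (E ⊔ B)  ⇔  ((∃r.B ⊓ A) ⊓ (¬E ⊓ ¬B)) unsat w.r.t. T
   all branches close; clash {E, ¬E} at x₀
2. Hence (∃r.B ⊓ A) ⊑ (E ⊔ B): entailed.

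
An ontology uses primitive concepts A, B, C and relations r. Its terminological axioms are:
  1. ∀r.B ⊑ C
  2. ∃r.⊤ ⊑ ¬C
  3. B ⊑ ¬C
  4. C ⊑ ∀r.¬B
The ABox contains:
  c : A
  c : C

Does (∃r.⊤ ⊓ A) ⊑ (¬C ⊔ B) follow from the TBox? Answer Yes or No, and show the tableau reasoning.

Yes

1. (∃r.⊤ ⊓ A) ⊑ (¬C ⊔ B)  ⇔  ((∃r.⊤ ⊓ A) ⊓ (C ⊓ ¬B)) unsat w.r.t. T
   all branches close; clash {C, ¬C} at x₀
2. Hence (∃r.⊤ ⊓ A) ⊑ (¬C ⊔ B): entailed.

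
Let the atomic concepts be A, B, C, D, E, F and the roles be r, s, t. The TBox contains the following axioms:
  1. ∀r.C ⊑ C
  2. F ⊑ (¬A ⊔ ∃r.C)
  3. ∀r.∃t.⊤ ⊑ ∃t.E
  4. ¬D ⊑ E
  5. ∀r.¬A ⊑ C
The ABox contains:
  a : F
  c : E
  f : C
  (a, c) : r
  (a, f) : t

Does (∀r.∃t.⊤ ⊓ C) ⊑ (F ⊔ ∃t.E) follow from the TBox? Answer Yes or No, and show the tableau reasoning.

1. (∀r.∃t.⊤ ⊓ C) ⊑ (F ⊔ ∃t.E)  ⇔  ((∀r.∃t.⊤ ⊓ C) ⊓ (¬F ⊓ ∀t.¬E)) unsat w.r.t. T
   all branches close; clash {E, ¬E} at an ∃-successor
2. Hence (∀r.∃t.⊤ ⊓ C) ⊑ (F ⊔ ∃t.E): entailed.

Yes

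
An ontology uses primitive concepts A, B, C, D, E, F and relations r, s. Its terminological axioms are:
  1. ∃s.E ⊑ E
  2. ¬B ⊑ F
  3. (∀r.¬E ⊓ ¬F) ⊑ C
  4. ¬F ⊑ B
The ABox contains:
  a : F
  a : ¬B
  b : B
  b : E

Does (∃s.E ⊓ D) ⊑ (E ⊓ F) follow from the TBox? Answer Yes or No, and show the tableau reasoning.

1. (∃s.E ⊓ D) ⊑ (E ⊓ F)  ⇔  ((∃s.E ⊓ D) ⊓ (¬E ⊔ ¬F)) unsat w.r.t. T
   apply at x₀: ∃s.E⊑E
   open: L(x₀) ⊇ {B, D, E, ¬F, ∃r.E, …} (+ ∃-successors)
2. Hence (∃s.E ⊓ D) ⊑ (E ⊓ F): not entailed.

No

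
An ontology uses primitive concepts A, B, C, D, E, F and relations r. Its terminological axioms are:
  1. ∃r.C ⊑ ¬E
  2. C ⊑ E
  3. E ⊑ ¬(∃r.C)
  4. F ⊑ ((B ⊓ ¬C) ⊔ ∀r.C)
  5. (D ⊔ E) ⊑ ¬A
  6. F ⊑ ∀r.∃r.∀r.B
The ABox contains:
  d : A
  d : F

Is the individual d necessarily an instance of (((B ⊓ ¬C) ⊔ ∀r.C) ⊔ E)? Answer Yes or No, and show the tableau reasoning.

Yes

1. d : (((B ⊓ ¬C) ⊔ ∀r.C) ⊔ E)?  L(d) = {A, F} ∪ {(((¬B ⊔ C) ⊓ ∃r.¬C) ⊓ ¬E)}
   clash {E, ¬E} at d — d ∈ (((B ⊓ ¬C) ⊔ ∀r.C) ⊔ E)
2. Hence d : (((B ⊓ ¬C) ⊔ ∀r.C) ⊔ E): entailed.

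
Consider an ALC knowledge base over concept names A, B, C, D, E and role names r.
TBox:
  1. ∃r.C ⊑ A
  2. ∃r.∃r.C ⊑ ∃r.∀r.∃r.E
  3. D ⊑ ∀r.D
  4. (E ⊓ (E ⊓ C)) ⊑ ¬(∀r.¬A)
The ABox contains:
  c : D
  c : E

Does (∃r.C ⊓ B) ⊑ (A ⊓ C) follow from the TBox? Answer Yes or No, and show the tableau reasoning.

No

1. (∃r.C ⊓ B) ⊑ (A ⊓ C)  ⇔  ((∃r.C ⊓ B) ⊓ (¬A ⊔ ¬C)) unsat w.r.t. T
   apply at x₀: ∃r.C⊑A
   open: L(x₀) ⊇ {A, B, ¬C, ¬D, ¬E, …} (+ ∃-successors)
2. Hence (∃r.C ⊓ B) ⊑ (A ⊓ C): not entailed.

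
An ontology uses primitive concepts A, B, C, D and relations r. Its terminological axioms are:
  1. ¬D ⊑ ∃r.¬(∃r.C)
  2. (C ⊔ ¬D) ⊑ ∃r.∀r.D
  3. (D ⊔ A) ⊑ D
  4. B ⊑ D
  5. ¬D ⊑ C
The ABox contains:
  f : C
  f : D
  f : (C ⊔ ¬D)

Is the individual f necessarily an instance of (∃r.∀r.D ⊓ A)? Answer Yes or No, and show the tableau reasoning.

1. f : (∃r.∀r.D ⊓ A)?  L(f) = {C, D, (C ⊔ ¬D)} ∪ {(∀r.∃r.¬D ⊔ ¬A)}
   apply at f: (C ⊔ ¬D)⊑∃r.∀r.D
   open: L(f) ⊇ {C, D, ¬A, ∃r.∀r.D} (+ ∃-successors) — f ∉ (∃r.∀r.D ⊓ A) possible
2. Hence f : (∃r.∀r.D ⊓ A): not entailed.

No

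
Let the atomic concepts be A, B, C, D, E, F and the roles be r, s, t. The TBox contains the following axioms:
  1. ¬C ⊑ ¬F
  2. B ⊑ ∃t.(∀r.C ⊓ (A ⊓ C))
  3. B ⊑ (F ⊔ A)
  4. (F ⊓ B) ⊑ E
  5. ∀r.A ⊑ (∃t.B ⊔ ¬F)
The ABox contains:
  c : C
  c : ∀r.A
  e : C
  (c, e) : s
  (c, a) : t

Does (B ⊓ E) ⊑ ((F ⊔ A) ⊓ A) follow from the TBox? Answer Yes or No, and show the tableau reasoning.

No

1. (B ⊓ E) ⊑ ((F ⊔ A) ⊓ A)  ⇔  ((B ⊓ E) ⊓ ((¬F ⊓ ¬A) ⊔ ¬A)) unsat w.r.t. T
   apply at x₀: B⊑∃t.(∀r.C ⊓ (A ⊓ C)); B⊑(F ⊔ A)
   open: L(x₀) ⊇ {B, C, E, F, ¬A, …} (+ ∃-successors)
2. Hence (B ⊓ E) ⊑ ((F ⊔ A) ⊓ A): not entailed.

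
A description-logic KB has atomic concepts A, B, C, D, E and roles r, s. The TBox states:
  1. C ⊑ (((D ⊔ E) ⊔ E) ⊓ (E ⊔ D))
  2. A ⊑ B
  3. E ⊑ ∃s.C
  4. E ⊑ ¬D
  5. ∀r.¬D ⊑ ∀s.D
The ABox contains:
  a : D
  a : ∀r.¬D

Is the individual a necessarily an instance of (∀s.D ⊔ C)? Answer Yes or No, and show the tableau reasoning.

Yes

1. a : (∀s.D ⊔ C)?  L(a) = {D, ∀r.¬D} ∪ {(∃s.¬D ⊓ ¬C)}
   clash {D, ¬D} at a — a ∈ (∀s.D ⊔ C)
2. Hence a : (∀s.D ⊔ C): entailed.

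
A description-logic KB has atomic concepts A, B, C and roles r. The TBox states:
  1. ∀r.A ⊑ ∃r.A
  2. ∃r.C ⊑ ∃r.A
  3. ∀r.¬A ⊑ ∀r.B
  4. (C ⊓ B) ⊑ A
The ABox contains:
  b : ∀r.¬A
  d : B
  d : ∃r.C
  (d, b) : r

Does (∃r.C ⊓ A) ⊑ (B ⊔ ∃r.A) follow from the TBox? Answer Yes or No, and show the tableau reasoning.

Yes

1. (∃r.C ⊓ A) ⊑ (B ⊔ ∃r.A)  ⇔  ((∃r.C ⊓ A) ⊓ (¬B ⊓ ∀r.¬A)) unsat w.r.t. T
   all branches close; clash {A, ¬A} at an ∃-successor
2. Hence (∃r.C ⊓ A) ⊑ (B ⊔ ∃r.A): entailed.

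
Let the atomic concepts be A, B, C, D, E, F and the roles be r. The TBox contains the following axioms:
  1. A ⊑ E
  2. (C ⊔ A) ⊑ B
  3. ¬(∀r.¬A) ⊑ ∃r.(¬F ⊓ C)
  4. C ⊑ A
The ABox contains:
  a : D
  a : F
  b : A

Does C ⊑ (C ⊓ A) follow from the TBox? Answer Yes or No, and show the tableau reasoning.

Yes

1. C ⊑ (C ⊓ A)  ⇔  (C ⊓ (¬C ⊔ ¬A)) unsat w.r.t. T
   all branches close; clash {A, ¬A} at x₀
2. Hence C ⊑ (C ⊓ A): entailed.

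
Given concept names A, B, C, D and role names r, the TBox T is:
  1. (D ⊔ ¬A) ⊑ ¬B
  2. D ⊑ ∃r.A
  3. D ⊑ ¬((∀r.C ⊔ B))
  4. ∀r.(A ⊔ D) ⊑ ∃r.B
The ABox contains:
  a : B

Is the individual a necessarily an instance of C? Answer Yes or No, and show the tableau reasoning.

1. a : C?  L(a) = {B} ∪ {¬C}
   open: L(a) ⊇ {A, B, ¬C, ¬D, ∃r.(¬A ⊓ ¬D)} (+ ∃-successors) — a ∉ C possible
2. Hence a : C: not entailed.

No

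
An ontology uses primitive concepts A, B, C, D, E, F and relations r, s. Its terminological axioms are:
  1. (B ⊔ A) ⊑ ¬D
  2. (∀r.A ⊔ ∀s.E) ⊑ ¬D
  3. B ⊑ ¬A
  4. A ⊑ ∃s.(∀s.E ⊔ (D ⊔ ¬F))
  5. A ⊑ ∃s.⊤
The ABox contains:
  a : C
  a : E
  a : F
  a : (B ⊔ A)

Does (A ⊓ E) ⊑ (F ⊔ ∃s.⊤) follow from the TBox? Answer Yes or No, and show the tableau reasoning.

Yes

1. (A ⊓ E) ⊑ (F ⊔ ∃s.⊤)  ⇔  ((A ⊓ E) ⊓ (¬F ⊓ ∀s.⊥)) unsat w.r.t. T
   all branches close; clash {A, ¬A} at x₀
2. Hence (A ⊓ E) ⊑ (F ⊔ ∃s.⊤): entailed.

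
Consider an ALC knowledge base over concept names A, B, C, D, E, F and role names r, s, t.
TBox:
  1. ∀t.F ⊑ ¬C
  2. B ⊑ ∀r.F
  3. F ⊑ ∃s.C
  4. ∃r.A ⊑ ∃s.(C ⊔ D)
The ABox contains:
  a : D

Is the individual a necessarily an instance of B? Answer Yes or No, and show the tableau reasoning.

1. a : B?  L(a) = {D} ∪ {¬B}
   open: L(a) ⊇ {D, ¬B, ¬F, ∀r.¬A, ∃t.¬F} (+ ∃-successors) — a ∉ B possible
2. Hence a : B: not entailed.

No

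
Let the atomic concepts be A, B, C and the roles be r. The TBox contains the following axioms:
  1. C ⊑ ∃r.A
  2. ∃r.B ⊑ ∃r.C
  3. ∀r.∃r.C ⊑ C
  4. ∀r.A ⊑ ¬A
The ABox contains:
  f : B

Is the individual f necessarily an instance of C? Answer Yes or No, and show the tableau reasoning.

No

1. f : C?  L(f) = {B} ∪ {¬C}
   open: L(f) ⊇ {B, ¬C, ∀r.¬B, ∃r.¬A, ∃r.∀r.¬C} (+ ∃-successors) — f ∉ C possible
2. Hence f : C: not entailed.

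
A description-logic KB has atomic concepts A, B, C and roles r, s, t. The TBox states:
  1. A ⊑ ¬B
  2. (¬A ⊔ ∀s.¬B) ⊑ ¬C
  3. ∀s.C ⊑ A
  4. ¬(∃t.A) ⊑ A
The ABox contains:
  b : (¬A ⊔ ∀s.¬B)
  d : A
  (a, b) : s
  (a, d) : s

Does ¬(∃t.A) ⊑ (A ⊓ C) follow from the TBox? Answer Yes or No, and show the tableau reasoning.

1. ¬(∃t.A) ⊑ (A ⊓ C)  ⇔  (∀t.¬A ⊓ (¬A ⊔ ¬C)) unsat w.r.t. T
   apply at x₀: ¬(∃t.A)⊑A
   open: L(x₀) ⊇ {A, ¬B, ¬C, ∀t.¬A}
2. Hence ¬(∃t.A) ⊑ (A ⊓ C): not entailed.

No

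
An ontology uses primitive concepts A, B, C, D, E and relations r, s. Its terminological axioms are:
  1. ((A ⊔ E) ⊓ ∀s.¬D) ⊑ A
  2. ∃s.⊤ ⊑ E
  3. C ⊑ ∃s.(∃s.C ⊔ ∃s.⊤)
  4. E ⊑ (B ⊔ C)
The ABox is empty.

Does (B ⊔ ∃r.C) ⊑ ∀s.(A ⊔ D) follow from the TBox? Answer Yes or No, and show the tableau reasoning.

1. (B ⊔ ∃r.C) ⊑ ∀s.(A ⊔ D)  ⇔  ((B ⊔ ∃r.C) ⊓ ∃s.(¬A ⊓ ¬D)) unsat w.r.t. T
   open: L(x₀) ⊇ {B, E, ¬C, ∃s.(¬A ⊓ ¬D), ∃s.D} (+ ∃-successors)
2. Hence (B ⊔ ∃r.C) ⊑ ∀s.(A ⊔ D): not entailed.

No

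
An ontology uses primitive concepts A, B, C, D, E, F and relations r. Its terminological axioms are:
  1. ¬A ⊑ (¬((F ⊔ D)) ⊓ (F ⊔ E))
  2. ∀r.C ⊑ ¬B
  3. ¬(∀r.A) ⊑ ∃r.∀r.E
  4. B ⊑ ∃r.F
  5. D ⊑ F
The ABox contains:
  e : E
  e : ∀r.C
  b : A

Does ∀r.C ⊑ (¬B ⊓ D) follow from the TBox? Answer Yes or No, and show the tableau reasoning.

No

1. ∀r.C ⊑ (¬B ⊓ D)  ⇔  (∀r.C ⊓ (B ⊔ ¬D)) unsat w.r.t. T
   apply at x₀: ∀r.C⊑¬B
   open: L(x₀) ⊇ {A, ¬B, ¬D, ∀r.A, ∀r.C}
2. Hence ∀r.C ⊑ (¬B ⊓ D): not entailed.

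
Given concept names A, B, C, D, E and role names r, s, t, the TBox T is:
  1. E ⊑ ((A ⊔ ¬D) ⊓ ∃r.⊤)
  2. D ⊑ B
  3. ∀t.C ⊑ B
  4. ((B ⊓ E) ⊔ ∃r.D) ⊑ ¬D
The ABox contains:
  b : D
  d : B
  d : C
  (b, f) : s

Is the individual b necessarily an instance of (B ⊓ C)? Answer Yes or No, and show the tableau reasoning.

1. b : (B ⊓ C)?  L(b) = {D} ∪ {(¬B ⊔ ¬C)}
   apply at b: D⊑B
   open: L(b) ⊇ {B, D, ¬C, ¬E, ∀r.¬D} — b ∉ (B ⊓ C) possible
2. Hence b : (B ⊓ C): not entailed.

No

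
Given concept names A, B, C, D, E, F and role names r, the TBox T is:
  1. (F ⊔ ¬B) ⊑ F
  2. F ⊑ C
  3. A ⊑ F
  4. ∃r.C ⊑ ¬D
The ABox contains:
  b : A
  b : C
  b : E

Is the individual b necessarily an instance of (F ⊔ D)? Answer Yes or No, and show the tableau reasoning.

1. b : (F ⊔ D)?  L(b) = {A, C, E} ∪ {(¬F ⊓ ¬D)}
   clash {F, ¬F} at b — b ∈ (F ⊔ D)
2. Hence b : (F ⊔ D): entailed.

Yes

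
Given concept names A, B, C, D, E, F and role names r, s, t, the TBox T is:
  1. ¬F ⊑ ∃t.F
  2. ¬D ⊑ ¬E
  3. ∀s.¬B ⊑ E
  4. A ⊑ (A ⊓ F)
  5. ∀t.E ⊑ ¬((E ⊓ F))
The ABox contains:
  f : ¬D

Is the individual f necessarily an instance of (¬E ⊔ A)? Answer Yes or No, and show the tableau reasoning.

1. f : (¬E ⊔ A)?  L(f) = {¬D} ∪ {(E ⊓ ¬A)}
   clash {E, ¬E} at f — f ∈ (¬E ⊔ A)
2. Hence f : (¬E ⊔ A): entailed.

Yes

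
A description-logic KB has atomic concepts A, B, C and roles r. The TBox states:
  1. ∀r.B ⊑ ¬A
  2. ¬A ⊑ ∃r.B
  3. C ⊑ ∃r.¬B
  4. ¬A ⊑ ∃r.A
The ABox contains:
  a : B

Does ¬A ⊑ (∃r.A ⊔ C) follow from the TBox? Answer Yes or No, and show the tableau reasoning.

1. ¬A ⊑ (∃r.A ⊔ C)  ⇔  (¬A ⊓ (∀r.¬A ⊓ ¬C)) unsat w.r.t. T
   all branches close; clash {A, ¬A} at an ∃-successor
2. Hence ¬A ⊑ (∃r.A ⊔ C): entailed.

Yes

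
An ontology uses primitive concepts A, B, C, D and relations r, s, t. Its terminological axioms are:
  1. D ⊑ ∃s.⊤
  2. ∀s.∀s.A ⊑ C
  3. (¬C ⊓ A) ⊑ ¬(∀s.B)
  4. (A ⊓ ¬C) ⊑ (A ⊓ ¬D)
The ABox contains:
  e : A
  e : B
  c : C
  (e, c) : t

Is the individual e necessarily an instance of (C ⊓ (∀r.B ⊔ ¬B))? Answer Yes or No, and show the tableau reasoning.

No

1. e : (C ⊓ (∀r.B ⊔ ¬B))?  L(e) = {A, B} ∪ {(¬C ⊔ (∃r.¬B ⊓ B))}
   open: L(e) ⊇ {A, B, C, ¬D, ∃r.¬B} (+ ∃-successors) — e ∉ (C ⊓ (∀r.B ⊔ ¬B)) possible
2. Hence e : (C ⊓ (∀r.B ⊔ ¬B)): not entailed.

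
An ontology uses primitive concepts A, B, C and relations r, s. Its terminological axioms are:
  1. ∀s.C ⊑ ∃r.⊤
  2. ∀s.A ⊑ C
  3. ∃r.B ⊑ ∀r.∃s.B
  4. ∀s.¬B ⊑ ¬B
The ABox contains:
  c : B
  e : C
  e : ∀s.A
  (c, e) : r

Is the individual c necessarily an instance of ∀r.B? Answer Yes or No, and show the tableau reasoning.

No

1. c : ∀r.B?  L(c) = {B} ∪ {∃r.¬B}
   open: L(c) ⊇ {B, ∀r.¬B, ∃r.¬B, ∃s.B, ∃s.¬A, …} (+ ∃-successors) — c ∉ ∀r.B possible
2. Hence c : ∀r.B: not entailed.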